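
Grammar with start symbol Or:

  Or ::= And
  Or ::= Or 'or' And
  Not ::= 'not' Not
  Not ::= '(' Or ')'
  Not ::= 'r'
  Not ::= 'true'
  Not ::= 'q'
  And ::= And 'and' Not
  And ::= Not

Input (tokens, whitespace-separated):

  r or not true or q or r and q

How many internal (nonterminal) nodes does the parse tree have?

[Or [Or [Or [Or [And [Not r]]] or [And [Not not [Not true]]]] or [And [Not q]]] or [And [And [Not r]] and [Not q]]]

15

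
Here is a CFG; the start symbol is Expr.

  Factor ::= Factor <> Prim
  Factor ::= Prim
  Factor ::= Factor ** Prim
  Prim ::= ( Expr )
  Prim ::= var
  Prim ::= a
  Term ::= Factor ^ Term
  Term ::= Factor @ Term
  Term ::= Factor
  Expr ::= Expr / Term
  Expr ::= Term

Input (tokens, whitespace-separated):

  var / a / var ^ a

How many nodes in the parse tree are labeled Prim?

[Expr [Expr [Expr [Term [Factor [Prim var]]]] / [Term [Factor [Prim a]]]] / [Term [Factor [Prim var]] ^ [Term [Factor [Prim a]]]]]

4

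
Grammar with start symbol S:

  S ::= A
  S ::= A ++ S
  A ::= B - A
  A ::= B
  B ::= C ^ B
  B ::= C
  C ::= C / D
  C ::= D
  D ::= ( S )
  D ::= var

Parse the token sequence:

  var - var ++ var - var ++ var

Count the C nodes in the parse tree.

[S [A [B [C [D var]]] - [A [B [C [D var]]]]] ++ [S [A [B [C [D var]]] - [A [B [C [D var]]]]] ++ [S [A [B [C [D var]]]]]]]

5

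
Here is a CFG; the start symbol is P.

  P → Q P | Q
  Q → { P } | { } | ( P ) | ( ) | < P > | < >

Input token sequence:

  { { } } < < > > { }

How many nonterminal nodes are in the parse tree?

[P [Q { [P [Q { }]] }] [P [Q < [P [Q < >]] >] [P [Q { }]]]]

10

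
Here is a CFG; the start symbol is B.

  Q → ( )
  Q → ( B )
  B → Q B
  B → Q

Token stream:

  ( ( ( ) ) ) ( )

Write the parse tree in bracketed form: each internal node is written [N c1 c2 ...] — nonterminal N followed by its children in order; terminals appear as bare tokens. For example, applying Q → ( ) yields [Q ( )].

B
Q B
( B ) B
( Q ) B
( ( B ) ) B
( ( Q ) ) B
( ( ( ) ) ) B
( ( ( ) ) ) Q
( ( ( ) ) ) ( )

[B [Q ( [B [Q ( [B [Q ( )]] )]] )] [B [Q ( )]]]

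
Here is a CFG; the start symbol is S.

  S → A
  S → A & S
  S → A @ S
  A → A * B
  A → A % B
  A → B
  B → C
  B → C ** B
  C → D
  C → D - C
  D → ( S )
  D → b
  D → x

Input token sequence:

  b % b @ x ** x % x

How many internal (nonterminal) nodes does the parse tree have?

21

[S [A [A [B [C [D b]]]] % [B [C [D b]]]] @ [S [A [A [B [C [D x]] ** [B [C [D x]]]]] % [B [C [D x]]]]]]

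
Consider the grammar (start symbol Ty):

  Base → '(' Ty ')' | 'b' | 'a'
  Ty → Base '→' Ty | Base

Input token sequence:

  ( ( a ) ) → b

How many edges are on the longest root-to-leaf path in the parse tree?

6

[Ty [Base ( [Ty [Base ( [Ty [Base a]] )]] )] → [Ty [Base b]]]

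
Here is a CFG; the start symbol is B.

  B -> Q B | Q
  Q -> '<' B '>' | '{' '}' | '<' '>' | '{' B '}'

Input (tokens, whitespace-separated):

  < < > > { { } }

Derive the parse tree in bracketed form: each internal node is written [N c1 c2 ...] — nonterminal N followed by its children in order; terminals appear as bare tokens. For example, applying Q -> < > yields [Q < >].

[B [Q < [B [Q < >]] >] [B [Q { [B [Q { }]] }]]]

B
Q B
< B > B
< Q > B
< < > > B
< < > > Q
< < > > { B }
< < > > { Q }
< < > > { { } }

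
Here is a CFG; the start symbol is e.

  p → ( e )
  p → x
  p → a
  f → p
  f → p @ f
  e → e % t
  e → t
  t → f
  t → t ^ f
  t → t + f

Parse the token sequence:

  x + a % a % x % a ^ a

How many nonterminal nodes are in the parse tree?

22

[e [e [e [e [t [t [f [p x]]] + [f [p a]]]] % [t [f [p a]]]] % [t [f [p x]]]] % [t [t [f [p a]]] ^ [f [p a]]]]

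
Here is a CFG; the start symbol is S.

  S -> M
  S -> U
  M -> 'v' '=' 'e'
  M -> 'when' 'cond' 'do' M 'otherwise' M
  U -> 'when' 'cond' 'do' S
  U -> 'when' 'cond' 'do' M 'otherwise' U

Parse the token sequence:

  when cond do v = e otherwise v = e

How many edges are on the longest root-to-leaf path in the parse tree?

3

[S [M when cond do [M v = e] otherwise [M v = e]]]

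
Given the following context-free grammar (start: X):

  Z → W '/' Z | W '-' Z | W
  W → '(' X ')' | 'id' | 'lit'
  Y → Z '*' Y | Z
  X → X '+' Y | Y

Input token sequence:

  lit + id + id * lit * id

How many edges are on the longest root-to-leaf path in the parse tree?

6

[X [X [X [Y [Z [W lit]]]] + [Y [Z [W id]]]] + [Y [Z [W id]] * [Y [Z [W lit]] * [Y [Z [W id]]]]]]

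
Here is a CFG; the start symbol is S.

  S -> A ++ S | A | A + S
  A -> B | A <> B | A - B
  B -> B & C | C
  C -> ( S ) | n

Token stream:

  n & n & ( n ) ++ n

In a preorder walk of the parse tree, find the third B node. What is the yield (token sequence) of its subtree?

[S [A [B [B [B [C n]] & [C n]] & [C ( [S [A [B [C n]]]] )]]] ++ [S [A [B [C n]]]]]

n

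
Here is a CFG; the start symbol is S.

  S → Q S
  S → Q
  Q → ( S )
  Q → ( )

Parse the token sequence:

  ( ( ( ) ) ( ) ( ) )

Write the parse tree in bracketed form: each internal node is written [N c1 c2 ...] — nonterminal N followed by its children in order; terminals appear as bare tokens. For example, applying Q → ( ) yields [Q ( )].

[S [Q ( [S [Q ( [S [Q ( )]] )] [S [Q ( )] [S [Q ( )]]]] )]]

S
Q
( S )
( Q S )
( ( S ) S )
( ( Q ) S )
( ( ( ) ) S )
( ( ( ) ) Q S )
( ( ( ) ) ( ) S )
( ( ( ) ) ( ) Q )
( ( ( ) ) ( ) ( ) )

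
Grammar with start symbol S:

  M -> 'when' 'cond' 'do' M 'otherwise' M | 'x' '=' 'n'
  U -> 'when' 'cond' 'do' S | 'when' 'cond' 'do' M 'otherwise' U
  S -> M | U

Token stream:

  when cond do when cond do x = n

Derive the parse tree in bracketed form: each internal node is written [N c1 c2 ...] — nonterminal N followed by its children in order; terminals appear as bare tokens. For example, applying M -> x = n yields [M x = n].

[S [U when cond do [S [U when cond do [S [M x = n]]]]]]

S
U
when cond do S
when cond do U
when cond do when cond do S
when cond do when cond do M
when cond do when cond do x = n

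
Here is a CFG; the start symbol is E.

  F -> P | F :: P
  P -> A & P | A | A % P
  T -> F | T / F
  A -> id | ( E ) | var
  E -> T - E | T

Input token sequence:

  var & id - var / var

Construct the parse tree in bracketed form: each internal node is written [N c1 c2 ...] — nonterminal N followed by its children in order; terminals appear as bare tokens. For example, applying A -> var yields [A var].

E
T - E
F - E
P - E
A & P - E
var & P - E
var & A - E
var & id - E
var & id - T
var & id - T / F
var & id - F / F
var & id - P / F
var & id - A / F
var & id - var / F
var & id - var / P
var & id - var / A
var & id - var / var

[E [T [F [P [A var] & [P [A id]]]]] - [E [T [T [F [P [A var]]]] / [F [P [A var]]]]]]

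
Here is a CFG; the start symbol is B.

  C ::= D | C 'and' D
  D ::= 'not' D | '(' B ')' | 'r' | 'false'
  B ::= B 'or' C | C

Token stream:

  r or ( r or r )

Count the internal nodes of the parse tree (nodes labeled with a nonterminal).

12

[B [B [C [D r]]] or [C [D ( [B [B [C [D r]]] or [C [D r]]] )]]]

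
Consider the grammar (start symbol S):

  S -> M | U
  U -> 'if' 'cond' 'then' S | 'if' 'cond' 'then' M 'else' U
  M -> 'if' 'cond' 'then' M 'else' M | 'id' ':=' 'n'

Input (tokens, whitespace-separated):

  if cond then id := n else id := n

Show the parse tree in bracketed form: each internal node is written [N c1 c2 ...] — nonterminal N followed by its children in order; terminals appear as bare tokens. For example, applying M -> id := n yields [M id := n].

[S [M if cond then [M id := n] else [M id := n]]]

S
M
if cond then M else M
if cond then id := n else M
if cond then id := n else id := n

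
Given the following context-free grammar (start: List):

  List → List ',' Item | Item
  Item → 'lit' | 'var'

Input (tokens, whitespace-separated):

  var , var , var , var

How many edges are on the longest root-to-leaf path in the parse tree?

[List [List [List [List [Item var]] , [Item var]] , [Item var]] , [Item var]]

5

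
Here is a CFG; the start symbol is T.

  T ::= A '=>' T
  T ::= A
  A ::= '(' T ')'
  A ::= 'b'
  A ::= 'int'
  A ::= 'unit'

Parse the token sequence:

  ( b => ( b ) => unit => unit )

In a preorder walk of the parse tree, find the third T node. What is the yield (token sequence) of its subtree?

( b ) => unit => unit

[T [A ( [T [A b] => [T [A ( [T [A b]] )] => [T [A unit] => [T [A unit]]]]] )]]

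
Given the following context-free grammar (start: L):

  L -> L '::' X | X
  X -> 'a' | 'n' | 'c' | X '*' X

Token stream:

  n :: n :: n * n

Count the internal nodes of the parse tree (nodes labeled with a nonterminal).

8

[L [L [L [X n]] :: [X n]] :: [X [X n] * [X n]]]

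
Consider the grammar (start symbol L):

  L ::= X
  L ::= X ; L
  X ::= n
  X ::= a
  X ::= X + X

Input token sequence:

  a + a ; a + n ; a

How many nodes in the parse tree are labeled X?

[L [X [X a] + [X a]] ; [L [X [X a] + [X n]] ; [L [X a]]]]

7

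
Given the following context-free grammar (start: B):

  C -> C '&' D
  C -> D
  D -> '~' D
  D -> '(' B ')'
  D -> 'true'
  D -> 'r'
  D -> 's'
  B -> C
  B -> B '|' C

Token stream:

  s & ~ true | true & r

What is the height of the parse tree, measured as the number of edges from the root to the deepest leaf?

5

[B [B [C [C [D s]] & [D ~ [D true]]]] | [C [C [D true]] & [D r]]]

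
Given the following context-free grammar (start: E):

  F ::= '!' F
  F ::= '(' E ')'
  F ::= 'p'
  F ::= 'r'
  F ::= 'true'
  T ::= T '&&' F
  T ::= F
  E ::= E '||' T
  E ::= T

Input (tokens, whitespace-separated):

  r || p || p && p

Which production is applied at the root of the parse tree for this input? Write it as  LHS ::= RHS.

E ::= E '||' T

[E [E [E [T [F r]]] || [T [F p]]] || [T [T [F p]] && [F p]]]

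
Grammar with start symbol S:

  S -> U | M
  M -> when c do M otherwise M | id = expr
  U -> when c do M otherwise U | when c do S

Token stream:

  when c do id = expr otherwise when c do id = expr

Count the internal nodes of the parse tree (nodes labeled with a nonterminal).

6

[S [U when c do [M id = expr] otherwise [U when c do [S [M id = expr]]]]]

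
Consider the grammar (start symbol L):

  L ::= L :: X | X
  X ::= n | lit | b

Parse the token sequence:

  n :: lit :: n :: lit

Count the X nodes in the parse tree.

4

[L [L [L [L [X n]] :: [X lit]] :: [X n]] :: [X lit]]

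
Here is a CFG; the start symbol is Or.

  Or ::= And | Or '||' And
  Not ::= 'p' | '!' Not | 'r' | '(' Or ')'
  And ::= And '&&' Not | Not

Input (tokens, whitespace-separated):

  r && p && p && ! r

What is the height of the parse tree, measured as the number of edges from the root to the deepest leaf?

[Or [And [And [And [And [Not r]] && [Not p]] && [Not p]] && [Not ! [Not r]]]]

6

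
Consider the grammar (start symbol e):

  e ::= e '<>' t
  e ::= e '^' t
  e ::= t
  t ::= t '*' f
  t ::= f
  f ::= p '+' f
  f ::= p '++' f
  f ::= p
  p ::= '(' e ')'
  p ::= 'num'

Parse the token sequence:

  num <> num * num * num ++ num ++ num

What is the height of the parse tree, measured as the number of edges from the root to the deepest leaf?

[e [e [t [f [p num]]]] <> [t [t [t [f [p num]]] * [f [p num]]] * [f [p num] ++ [f [p num] ++ [f [p num]]]]]]

6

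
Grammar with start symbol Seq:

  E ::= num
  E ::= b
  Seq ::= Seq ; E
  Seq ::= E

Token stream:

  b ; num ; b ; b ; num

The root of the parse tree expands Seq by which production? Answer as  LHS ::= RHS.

[Seq [Seq [Seq [Seq [Seq [E b]] ; [E num]] ; [E b]] ; [E b]] ; [E num]]

Seq ::= Seq ; E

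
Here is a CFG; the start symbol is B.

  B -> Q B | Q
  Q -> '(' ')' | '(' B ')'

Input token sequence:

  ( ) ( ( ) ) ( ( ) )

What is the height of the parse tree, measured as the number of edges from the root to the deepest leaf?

6

[B [Q ( )] [B [Q ( [B [Q ( )]] )] [B [Q ( [B [Q ( )]] )]]]]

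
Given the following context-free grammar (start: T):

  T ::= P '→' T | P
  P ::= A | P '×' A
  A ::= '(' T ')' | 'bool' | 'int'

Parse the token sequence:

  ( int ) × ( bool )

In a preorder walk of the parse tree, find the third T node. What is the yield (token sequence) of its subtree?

bool

[T [P [P [A ( [T [P [A int]]] )]] × [A ( [T [P [A bool]]] )]]]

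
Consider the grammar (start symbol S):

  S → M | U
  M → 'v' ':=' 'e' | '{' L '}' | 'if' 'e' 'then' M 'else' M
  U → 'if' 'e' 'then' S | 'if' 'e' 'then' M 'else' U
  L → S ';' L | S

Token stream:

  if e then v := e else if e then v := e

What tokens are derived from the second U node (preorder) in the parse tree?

if e then v := e

[S [U if e then [M v := e] else [U if e then [S [M v := e]]]]]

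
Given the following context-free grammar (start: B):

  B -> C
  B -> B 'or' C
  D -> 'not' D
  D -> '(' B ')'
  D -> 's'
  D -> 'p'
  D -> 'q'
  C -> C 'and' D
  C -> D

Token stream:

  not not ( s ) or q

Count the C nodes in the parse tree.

3

[B [B [C [D not [D not [D ( [B [C [D s]]] )]]]]] or [C [D q]]]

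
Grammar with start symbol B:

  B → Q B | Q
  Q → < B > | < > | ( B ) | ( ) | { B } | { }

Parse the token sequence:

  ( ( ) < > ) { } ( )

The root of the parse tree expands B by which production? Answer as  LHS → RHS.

[B [Q ( [B [Q ( )] [B [Q < >]]] )] [B [Q { }] [B [Q ( )]]]]

B → Q B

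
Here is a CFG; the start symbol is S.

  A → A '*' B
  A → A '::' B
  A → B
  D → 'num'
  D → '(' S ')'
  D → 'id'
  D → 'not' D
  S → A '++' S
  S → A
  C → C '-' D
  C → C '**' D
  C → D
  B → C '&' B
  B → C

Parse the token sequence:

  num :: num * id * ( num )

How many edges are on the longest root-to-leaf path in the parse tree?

10

[S [A [A [A [A [B [C [D num]]]] :: [B [C [D num]]]] * [B [C [D id]]]] * [B [C [D ( [S [A [B [C [D num]]]]] )]]]]]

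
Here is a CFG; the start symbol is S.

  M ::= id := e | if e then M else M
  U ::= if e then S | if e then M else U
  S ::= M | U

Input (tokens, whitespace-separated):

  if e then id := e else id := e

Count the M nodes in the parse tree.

[S [M if e then [M id := e] else [M id := e]]]

3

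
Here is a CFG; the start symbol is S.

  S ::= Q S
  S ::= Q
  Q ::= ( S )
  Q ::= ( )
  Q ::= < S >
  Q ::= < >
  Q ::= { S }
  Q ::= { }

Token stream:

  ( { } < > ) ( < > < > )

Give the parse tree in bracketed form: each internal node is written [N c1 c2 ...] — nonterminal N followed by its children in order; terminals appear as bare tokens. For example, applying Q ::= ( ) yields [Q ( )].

S
Q S
( S ) S
( Q S ) S
( { } S ) S
( { } Q ) S
( { } < > ) S
( { } < > ) Q
( { } < > ) ( S )
( { } < > ) ( Q S )
( { } < > ) ( < > S )
( { } < > ) ( < > Q )
( { } < > ) ( < > < > )

[S [Q ( [S [Q { }] [S [Q < >]]] )] [S [Q ( [S [Q < >] [S [Q < >]]] )]]]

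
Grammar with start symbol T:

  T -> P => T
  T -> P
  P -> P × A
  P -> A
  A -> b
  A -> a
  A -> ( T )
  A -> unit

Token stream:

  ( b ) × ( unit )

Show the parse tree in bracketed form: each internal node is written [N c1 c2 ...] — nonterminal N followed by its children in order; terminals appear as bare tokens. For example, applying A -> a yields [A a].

[T [P [P [A ( [T [P [A b]]] )]] × [A ( [T [P [A unit]]] )]]]

T
P
P × A
A × A
( T ) × A
( P ) × A
( A ) × A
( b ) × A
( b ) × ( T )
( b ) × ( P )
( b ) × ( A )
( b ) × ( unit )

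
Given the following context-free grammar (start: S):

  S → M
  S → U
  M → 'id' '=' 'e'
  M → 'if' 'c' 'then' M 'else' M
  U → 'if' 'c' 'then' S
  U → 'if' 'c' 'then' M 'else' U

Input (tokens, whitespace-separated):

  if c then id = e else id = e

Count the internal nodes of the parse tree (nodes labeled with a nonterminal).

4

[S [M if c then [M id = e] else [M id = e]]]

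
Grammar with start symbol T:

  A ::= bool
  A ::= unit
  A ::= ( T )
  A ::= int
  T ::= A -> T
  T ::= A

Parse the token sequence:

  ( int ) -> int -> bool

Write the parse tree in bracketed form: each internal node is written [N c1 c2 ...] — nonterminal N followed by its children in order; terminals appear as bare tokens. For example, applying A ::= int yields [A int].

T
A -> T
( T ) -> T
( A ) -> T
( int ) -> T
( int ) -> A -> T
( int ) -> int -> T
( int ) -> int -> A
( int ) -> int -> bool

[T [A ( [T [A int]] )] -> [T [A int] -> [T [A bool]]]]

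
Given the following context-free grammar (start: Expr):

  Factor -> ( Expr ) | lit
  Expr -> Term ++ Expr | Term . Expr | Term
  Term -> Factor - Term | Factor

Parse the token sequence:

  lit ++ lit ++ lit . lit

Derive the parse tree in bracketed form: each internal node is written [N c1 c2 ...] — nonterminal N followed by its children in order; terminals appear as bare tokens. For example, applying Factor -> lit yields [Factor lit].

[Expr [Term [Factor lit]] ++ [Expr [Term [Factor lit]] ++ [Expr [Term [Factor lit]] . [Expr [Term [Factor lit]]]]]]

Expr
Term ++ Expr
Factor ++ Expr
lit ++ Expr
lit ++ Term ++ Expr
lit ++ Factor ++ Expr
lit ++ lit ++ Expr
lit ++ lit ++ Term . Expr
lit ++ lit ++ Factor . Expr
lit ++ lit ++ lit . Expr
lit ++ lit ++ lit . Term
lit ++ lit ++ lit . Factor
lit ++ lit ++ lit . lit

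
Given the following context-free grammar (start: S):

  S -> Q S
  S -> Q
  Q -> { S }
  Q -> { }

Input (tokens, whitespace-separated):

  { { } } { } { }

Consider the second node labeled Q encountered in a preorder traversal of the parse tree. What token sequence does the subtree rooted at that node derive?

{ }

[S [Q { [S [Q { }]] }] [S [Q { }] [S [Q { }]]]]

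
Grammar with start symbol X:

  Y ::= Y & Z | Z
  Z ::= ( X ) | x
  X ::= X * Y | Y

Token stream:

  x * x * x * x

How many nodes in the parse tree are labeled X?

4

[X [X [X [X [Y [Z x]]] * [Y [Z x]]] * [Y [Z x]]] * [Y [Z x]]]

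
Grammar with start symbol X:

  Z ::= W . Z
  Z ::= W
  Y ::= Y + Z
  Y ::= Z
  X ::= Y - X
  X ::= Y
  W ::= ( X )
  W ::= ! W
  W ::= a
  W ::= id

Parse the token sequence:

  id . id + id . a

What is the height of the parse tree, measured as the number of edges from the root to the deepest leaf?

6

[X [Y [Y [Z [W id] . [Z [W id]]]] + [Z [W id] . [Z [W a]]]]]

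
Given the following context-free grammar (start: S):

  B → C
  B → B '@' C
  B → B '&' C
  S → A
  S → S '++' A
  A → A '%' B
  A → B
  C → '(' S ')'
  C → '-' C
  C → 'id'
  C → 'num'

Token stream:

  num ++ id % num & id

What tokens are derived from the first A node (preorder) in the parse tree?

[S [S [A [B [C num]]]] ++ [A [A [B [C id]]] % [B [B [C num]] & [C id]]]]

num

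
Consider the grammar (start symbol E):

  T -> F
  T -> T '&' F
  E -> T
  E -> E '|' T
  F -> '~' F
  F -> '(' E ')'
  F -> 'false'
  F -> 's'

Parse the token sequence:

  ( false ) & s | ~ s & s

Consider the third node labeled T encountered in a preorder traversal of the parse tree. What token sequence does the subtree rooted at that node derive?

false

[E [E [T [T [F ( [E [T [F false]]] )]] & [F s]]] | [T [T [F ~ [F s]]] & [F s]]]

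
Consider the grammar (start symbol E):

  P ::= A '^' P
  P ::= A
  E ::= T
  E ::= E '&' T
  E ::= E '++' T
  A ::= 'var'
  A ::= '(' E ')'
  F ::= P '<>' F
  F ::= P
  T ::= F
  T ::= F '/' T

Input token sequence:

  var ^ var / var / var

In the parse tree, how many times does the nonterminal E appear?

[E [T [F [P [A var] ^ [P [A var]]]] / [T [F [P [A var]]] / [T [F [P [A var]]]]]]]

1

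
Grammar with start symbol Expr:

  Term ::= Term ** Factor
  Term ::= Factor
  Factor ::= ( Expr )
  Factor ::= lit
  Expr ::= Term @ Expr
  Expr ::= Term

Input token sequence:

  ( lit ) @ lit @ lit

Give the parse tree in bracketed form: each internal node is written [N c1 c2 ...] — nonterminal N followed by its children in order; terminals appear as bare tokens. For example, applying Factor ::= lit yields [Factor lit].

Expr
Term @ Expr
Factor @ Expr
( Expr ) @ Expr
( Term ) @ Expr
( Factor ) @ Expr
( lit ) @ Expr
( lit ) @ Term @ Expr
( lit ) @ Factor @ Expr
( lit ) @ lit @ Expr
( lit ) @ lit @ Term
( lit ) @ lit @ Factor
( lit ) @ lit @ lit

[Expr [Term [Factor ( [Expr [Term [Factor lit]]] )]] @ [Expr [Term [Factor lit]] @ [Expr [Term [Factor lit]]]]]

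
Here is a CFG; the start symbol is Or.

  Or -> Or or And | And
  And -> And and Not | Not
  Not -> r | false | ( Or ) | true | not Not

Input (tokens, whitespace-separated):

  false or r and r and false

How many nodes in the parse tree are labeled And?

4

[Or [Or [And [Not false]]] or [And [And [And [Not r]] and [Not r]] and [Not false]]]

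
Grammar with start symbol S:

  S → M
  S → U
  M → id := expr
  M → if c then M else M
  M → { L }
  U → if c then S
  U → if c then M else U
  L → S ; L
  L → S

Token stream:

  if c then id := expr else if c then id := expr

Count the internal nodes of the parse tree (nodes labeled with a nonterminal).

[S [U if c then [M id := expr] else [U if c then [S [M id := expr]]]]]

6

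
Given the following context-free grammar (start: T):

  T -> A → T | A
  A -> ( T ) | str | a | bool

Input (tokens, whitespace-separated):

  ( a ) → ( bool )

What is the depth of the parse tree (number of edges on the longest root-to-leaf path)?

5

[T [A ( [T [A a]] )] → [T [A ( [T [A bool]] )]]]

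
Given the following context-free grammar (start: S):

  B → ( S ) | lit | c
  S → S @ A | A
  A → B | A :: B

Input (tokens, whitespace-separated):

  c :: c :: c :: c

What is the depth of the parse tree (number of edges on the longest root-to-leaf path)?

6

[S [A [A [A [A [B c]] :: [B c]] :: [B c]] :: [B c]]]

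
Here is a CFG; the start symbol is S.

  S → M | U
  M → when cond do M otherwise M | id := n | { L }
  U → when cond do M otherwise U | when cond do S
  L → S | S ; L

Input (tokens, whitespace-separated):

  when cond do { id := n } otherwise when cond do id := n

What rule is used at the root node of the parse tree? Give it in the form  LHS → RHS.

S → U

[S [U when cond do [M { [L [S [M id := n]]] }] otherwise [U when cond do [S [M id := n]]]]]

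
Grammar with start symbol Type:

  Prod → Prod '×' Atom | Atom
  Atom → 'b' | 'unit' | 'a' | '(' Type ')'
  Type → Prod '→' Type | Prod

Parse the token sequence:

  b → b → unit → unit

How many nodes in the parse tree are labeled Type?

4

[Type [Prod [Atom b]] → [Type [Prod [Atom b]] → [Type [Prod [Atom unit]] → [Type [Prod [Atom unit]]]]]]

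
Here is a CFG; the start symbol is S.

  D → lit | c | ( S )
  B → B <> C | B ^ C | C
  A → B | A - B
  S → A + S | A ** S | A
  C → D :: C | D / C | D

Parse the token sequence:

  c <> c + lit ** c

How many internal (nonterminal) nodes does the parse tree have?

18

[S [A [B [B [C [D c]]] <> [C [D c]]]] + [S [A [B [C [D lit]]]] ** [S [A [B [C [D c]]]]]]]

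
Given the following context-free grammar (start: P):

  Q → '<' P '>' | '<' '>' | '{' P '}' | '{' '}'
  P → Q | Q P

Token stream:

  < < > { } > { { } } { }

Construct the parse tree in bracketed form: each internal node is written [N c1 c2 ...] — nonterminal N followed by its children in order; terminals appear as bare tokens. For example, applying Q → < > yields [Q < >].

[P [Q < [P [Q < >] [P [Q { }]]] >] [P [Q { [P [Q { }]] }] [P [Q { }]]]]

P
Q P
< P > P
< Q P > P
< < > P > P
< < > Q > P
< < > { } > P
< < > { } > Q P
< < > { } > { P } P
< < > { } > { Q } P
< < > { } > { { } } P
< < > { } > { { } } Q
< < > { } > { { } } { }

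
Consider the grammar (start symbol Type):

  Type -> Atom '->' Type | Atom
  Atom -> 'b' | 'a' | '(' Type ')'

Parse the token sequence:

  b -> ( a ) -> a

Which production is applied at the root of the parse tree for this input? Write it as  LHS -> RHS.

[Type [Atom b] -> [Type [Atom ( [Type [Atom a]] )] -> [Type [Atom a]]]]

Type -> Atom '->' Type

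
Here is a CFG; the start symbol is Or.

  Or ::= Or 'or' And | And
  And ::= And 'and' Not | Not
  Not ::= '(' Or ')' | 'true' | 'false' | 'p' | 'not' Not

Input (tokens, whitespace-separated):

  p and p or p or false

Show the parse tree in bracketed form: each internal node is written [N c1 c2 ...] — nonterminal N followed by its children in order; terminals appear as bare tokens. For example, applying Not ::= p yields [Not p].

Or
Or or And
Or or And or And
And or And or And
And and Not or And or And
Not and Not or And or And
p and Not or And or And
p and p or And or And
p and p or Not or And
p and p or p or And
p and p or p or Not
p and p or p or false

[Or [Or [Or [And [And [Not p]] and [Not p]]] or [And [Not p]]] or [And [Not false]]]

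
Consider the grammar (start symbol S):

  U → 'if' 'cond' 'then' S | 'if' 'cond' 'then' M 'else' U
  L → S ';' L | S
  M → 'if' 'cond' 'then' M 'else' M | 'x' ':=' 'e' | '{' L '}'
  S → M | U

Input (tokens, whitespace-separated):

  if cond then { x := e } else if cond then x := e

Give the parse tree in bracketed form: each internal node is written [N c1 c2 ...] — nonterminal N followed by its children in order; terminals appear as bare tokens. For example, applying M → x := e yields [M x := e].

S
U
if cond then M else U
if cond then { L } else U
if cond then { S } else U
if cond then { M } else U
if cond then { x := e } else U
if cond then { x := e } else if cond then S
if cond then { x := e } else if cond then M
if cond then { x := e } else if cond then x := e

[S [U if cond then [M { [L [S [M x := e]]] }] else [U if cond then [S [M x := e]]]]]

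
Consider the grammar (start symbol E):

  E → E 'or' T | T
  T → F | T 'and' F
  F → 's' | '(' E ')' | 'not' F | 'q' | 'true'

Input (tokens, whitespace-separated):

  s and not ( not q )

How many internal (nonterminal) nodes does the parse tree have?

10

[E [T [T [F s]] and [F not [F ( [E [T [F not [F q]]]] )]]]]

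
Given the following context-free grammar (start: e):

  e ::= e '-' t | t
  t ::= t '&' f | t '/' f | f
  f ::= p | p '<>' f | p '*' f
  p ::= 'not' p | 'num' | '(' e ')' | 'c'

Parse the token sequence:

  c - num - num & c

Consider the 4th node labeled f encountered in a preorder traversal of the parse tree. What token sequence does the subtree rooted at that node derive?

[e [e [e [t [f [p c]]]] - [t [f [p num]]]] - [t [t [f [p num]]] & [f [p c]]]]

c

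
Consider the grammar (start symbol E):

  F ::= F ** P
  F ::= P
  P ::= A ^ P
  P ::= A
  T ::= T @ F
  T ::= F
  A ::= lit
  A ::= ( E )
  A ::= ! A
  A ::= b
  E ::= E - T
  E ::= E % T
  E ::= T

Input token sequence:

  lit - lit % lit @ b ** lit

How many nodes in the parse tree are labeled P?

5

[E [E [E [T [F [P [A lit]]]]] - [T [F [P [A lit]]]]] % [T [T [F [P [A lit]]]] @ [F [F [P [A b]]] ** [P [A lit]]]]]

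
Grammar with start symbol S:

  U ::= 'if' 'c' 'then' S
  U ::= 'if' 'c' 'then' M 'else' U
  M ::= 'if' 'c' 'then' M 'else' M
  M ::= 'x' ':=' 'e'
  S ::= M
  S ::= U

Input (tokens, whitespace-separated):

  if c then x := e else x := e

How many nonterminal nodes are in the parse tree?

4

[S [M if c then [M x := e] else [M x := e]]]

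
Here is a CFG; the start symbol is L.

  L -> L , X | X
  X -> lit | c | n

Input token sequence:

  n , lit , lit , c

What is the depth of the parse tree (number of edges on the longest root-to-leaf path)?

[L [L [L [L [X n]] , [X lit]] , [X lit]] , [X c]]

5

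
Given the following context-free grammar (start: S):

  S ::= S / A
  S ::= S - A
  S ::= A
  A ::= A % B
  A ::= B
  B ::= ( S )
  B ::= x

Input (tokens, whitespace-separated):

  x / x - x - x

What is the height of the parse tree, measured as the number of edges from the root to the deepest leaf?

6

[S [S [S [S [A [B x]]] / [A [B x]]] - [A [B x]]] - [A [B x]]]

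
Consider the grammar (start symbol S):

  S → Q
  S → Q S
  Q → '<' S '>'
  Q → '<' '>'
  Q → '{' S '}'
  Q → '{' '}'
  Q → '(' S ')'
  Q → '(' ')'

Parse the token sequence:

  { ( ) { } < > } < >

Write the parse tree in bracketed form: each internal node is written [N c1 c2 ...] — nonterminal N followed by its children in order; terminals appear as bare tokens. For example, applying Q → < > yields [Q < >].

[S [Q { [S [Q ( )] [S [Q { }] [S [Q < >]]]] }] [S [Q < >]]]

S
Q S
{ S } S
{ Q S } S
{ ( ) S } S
{ ( ) Q S } S
{ ( ) { } S } S
{ ( ) { } Q } S
{ ( ) { } < > } S
{ ( ) { } < > } Q
{ ( ) { } < > } < >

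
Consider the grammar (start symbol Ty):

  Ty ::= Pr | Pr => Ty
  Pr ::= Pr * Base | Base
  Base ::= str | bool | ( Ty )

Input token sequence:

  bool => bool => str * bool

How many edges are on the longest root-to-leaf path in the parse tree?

[Ty [Pr [Base bool]] => [Ty [Pr [Base bool]] => [Ty [Pr [Pr [Base str]] * [Base bool]]]]]

6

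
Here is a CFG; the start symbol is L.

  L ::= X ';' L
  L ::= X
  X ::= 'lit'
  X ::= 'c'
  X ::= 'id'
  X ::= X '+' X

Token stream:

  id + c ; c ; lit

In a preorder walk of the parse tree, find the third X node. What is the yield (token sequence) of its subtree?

[L [X [X id] + [X c]] ; [L [X c] ; [L [X lit]]]]

c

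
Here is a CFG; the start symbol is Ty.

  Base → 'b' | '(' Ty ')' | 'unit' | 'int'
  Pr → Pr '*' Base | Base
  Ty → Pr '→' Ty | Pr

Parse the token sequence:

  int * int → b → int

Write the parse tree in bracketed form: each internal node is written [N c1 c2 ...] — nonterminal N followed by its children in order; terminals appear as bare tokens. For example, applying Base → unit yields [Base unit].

Ty
Pr → Ty
Pr * Base → Ty
Base * Base → Ty
int * Base → Ty
int * int → Ty
int * int → Pr → Ty
int * int → Base → Ty
int * int → b → Ty
int * int → b → Pr
int * int → b → Base
int * int → b → int

[Ty [Pr [Pr [Base int]] * [Base int]] → [Ty [Pr [Base b]] → [Ty [Pr [Base int]]]]]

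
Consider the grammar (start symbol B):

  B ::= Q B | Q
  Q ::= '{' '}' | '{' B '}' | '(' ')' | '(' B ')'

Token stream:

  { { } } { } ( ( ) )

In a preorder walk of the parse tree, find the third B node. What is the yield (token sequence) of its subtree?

{ } ( ( ) )

[B [Q { [B [Q { }]] }] [B [Q { }] [B [Q ( [B [Q ( )]] )]]]]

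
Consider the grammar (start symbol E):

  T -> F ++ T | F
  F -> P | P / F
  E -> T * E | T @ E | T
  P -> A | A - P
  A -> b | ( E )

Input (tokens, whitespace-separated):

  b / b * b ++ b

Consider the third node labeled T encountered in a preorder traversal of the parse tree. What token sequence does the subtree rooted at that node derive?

[E [T [F [P [A b]] / [F [P [A b]]]]] * [E [T [F [P [A b]]] ++ [T [F [P [A b]]]]]]]

b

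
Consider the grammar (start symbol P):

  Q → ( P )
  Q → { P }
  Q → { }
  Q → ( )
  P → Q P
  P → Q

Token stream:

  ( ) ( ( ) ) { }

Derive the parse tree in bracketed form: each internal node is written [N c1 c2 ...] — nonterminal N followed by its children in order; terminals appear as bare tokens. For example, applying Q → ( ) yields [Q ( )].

[P [Q ( )] [P [Q ( [P [Q ( )]] )] [P [Q { }]]]]

P
Q P
( ) P
( ) Q P
( ) ( P ) P
( ) ( Q ) P
( ) ( ( ) ) P
( ) ( ( ) ) Q
( ) ( ( ) ) { }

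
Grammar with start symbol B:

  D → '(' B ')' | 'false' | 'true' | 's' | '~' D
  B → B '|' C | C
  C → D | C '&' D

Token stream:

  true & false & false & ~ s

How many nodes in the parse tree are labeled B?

[B [C [C [C [C [D true]] & [D false]] & [D false]] & [D ~ [D s]]]]

1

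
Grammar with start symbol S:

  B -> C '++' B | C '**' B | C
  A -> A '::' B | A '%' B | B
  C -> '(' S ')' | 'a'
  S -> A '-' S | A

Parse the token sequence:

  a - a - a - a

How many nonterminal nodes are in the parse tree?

[S [A [B [C a]]] - [S [A [B [C a]]] - [S [A [B [C a]]] - [S [A [B [C a]]]]]]]

16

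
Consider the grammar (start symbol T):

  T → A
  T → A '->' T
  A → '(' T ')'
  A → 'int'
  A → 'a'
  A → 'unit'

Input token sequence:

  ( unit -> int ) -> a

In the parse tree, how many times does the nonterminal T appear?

[T [A ( [T [A unit] -> [T [A int]]] )] -> [T [A a]]]

4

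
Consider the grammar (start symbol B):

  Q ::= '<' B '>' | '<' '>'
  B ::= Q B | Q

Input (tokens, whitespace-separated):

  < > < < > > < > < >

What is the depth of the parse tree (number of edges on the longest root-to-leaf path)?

5

[B [Q < >] [B [Q < [B [Q < >]] >] [B [Q < >] [B [Q < >]]]]]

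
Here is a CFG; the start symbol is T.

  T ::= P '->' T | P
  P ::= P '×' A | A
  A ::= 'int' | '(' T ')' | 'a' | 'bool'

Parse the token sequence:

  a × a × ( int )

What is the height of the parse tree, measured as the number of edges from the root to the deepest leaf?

6

[T [P [P [P [A a]] × [A a]] × [A ( [T [P [A int]]] )]]]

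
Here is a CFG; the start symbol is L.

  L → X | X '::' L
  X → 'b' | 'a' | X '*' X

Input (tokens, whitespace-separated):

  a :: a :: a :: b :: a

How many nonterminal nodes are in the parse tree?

10

[L [X a] :: [L [X a] :: [L [X a] :: [L [X b] :: [L [X a]]]]]]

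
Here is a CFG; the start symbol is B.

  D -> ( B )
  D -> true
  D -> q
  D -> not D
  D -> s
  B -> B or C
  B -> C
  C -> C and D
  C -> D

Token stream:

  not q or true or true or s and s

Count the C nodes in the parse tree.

[B [B [B [B [C [D not [D q]]]] or [C [D true]]] or [C [D true]]] or [C [C [D s]] and [D s]]]

5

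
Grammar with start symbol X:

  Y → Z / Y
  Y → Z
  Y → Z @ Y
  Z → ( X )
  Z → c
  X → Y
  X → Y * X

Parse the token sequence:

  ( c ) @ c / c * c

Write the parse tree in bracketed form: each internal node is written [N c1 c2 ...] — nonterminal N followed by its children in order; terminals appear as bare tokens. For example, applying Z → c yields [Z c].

[X [Y [Z ( [X [Y [Z c]]] )] @ [Y [Z c] / [Y [Z c]]]] * [X [Y [Z c]]]]

X
Y * X
Z @ Y * X
( X ) @ Y * X
( Y ) @ Y * X
( Z ) @ Y * X
( c ) @ Y * X
( c ) @ Z / Y * X
( c ) @ c / Y * X
( c ) @ c / Z * X
( c ) @ c / c * X
( c ) @ c / c * Y
( c ) @ c / c * Z
( c ) @ c / c * c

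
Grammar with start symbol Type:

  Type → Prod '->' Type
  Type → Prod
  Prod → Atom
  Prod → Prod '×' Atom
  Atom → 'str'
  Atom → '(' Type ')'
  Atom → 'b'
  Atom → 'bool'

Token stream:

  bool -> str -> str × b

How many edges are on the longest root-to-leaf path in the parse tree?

[Type [Prod [Atom bool]] -> [Type [Prod [Atom str]] -> [Type [Prod [Prod [Atom str]] × [Atom b]]]]]

6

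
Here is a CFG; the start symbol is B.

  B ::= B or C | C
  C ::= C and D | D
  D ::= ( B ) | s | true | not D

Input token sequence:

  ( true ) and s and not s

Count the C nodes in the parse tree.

4

[B [C [C [C [D ( [B [C [D true]]] )]] and [D s]] and [D not [D s]]]]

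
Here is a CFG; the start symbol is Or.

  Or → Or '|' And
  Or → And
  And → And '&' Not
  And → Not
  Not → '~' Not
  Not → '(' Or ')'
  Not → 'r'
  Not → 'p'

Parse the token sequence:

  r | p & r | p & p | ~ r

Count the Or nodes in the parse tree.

[Or [Or [Or [Or [And [Not r]]] | [And [And [Not p]] & [Not r]]] | [And [And [Not p]] & [Not p]]] | [And [Not ~ [Not r]]]]

4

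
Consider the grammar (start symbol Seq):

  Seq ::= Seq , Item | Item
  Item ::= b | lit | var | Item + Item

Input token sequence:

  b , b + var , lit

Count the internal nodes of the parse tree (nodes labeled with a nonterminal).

8

[Seq [Seq [Seq [Item b]] , [Item [Item b] + [Item var]]] , [Item lit]]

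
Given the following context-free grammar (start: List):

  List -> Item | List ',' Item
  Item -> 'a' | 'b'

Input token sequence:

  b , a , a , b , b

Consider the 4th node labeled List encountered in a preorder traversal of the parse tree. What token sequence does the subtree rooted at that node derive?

b , a

[List [List [List [List [List [Item b]] , [Item a]] , [Item a]] , [Item b]] , [Item b]]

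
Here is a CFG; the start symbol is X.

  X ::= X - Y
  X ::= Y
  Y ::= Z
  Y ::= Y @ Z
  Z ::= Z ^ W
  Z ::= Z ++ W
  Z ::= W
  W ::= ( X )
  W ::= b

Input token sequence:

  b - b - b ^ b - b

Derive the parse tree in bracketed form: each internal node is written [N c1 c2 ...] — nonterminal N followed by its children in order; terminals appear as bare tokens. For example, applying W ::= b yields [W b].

X
X - Y
X - Y - Y
X - Y - Y - Y
Y - Y - Y - Y
Z - Y - Y - Y
W - Y - Y - Y
b - Y - Y - Y
b - Z - Y - Y
b - W - Y - Y
b - b - Y - Y
b - b - Z - Y
b - b - Z ^ W - Y
b - b - W ^ W - Y
b - b - b ^ W - Y
b - b - b ^ b - Y
b - b - b ^ b - Z
b - b - b ^ b - W
b - b - b ^ b - b

[X [X [X [X [Y [Z [W b]]]] - [Y [Z [W b]]]] - [Y [Z [Z [W b]] ^ [W b]]]] - [Y [Z [W b]]]]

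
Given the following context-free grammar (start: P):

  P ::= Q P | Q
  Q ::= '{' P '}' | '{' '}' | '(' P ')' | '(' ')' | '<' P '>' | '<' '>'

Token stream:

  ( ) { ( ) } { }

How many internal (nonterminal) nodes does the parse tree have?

8

[P [Q ( )] [P [Q { [P [Q ( )]] }] [P [Q { }]]]]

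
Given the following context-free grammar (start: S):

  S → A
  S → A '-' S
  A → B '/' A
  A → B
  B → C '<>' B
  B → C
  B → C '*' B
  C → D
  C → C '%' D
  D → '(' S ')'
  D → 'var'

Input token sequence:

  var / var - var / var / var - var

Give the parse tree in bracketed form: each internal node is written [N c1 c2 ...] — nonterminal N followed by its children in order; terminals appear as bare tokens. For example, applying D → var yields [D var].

[S [A [B [C [D var]]] / [A [B [C [D var]]]]] - [S [A [B [C [D var]]] / [A [B [C [D var]]] / [A [B [C [D var]]]]]] - [S [A [B [C [D var]]]]]]]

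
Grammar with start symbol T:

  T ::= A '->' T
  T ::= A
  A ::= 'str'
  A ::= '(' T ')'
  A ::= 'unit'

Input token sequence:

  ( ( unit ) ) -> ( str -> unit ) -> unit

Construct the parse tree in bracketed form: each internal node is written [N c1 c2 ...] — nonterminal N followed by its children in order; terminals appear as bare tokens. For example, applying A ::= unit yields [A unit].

[T [A ( [T [A ( [T [A unit]] )]] )] -> [T [A ( [T [A str] -> [T [A unit]]] )] -> [T [A unit]]]]

T
A -> T
( T ) -> T
( A ) -> T
( ( T ) ) -> T
( ( A ) ) -> T
( ( unit ) ) -> T
( ( unit ) ) -> A -> T
( ( unit ) ) -> ( T ) -> T
( ( unit ) ) -> ( A -> T ) -> T
( ( unit ) ) -> ( str -> T ) -> T
( ( unit ) ) -> ( str -> A ) -> T
( ( unit ) ) -> ( str -> unit ) -> T
( ( unit ) ) -> ( str -> unit ) -> A
( ( unit ) ) -> ( str -> unit ) -> unit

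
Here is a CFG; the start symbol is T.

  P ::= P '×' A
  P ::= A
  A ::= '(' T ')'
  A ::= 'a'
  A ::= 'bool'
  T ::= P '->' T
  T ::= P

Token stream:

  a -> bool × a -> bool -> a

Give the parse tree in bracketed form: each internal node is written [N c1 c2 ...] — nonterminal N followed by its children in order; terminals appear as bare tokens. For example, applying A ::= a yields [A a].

T
P -> T
A -> T
a -> T
a -> P -> T
a -> P × A -> T
a -> A × A -> T
a -> bool × A -> T
a -> bool × a -> T
a -> bool × a -> P -> T
a -> bool × a -> A -> T
a -> bool × a -> bool -> T
a -> bool × a -> bool -> P
a -> bool × a -> bool -> A
a -> bool × a -> bool -> a

[T [P [A a]] -> [T [P [P [A bool]] × [A a]] -> [T [P [A bool]] -> [T [P [A a]]]]]]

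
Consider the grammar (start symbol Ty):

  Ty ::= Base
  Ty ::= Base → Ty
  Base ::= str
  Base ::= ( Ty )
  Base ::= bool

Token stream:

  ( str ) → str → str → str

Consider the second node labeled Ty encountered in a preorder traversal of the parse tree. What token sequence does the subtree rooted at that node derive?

[Ty [Base ( [Ty [Base str]] )] → [Ty [Base str] → [Ty [Base str] → [Ty [Base str]]]]]

str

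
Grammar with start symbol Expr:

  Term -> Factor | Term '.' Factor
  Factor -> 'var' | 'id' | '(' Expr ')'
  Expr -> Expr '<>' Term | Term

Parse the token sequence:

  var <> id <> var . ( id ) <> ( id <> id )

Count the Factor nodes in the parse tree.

8

[Expr [Expr [Expr [Expr [Term [Factor var]]] <> [Term [Factor id]]] <> [Term [Term [Factor var]] . [Factor ( [Expr [Term [Factor id]]] )]]] <> [Term [Factor ( [Expr [Expr [Term [Factor id]]] <> [Term [Factor id]]] )]]]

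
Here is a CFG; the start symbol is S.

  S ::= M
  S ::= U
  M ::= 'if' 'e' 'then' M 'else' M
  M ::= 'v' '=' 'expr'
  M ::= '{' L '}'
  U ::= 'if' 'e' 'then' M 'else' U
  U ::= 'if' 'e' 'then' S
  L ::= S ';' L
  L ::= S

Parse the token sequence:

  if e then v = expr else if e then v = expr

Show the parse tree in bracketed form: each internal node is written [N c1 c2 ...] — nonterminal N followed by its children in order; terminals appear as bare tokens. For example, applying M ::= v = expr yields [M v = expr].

[S [U if e then [M v = expr] else [U if e then [S [M v = expr]]]]]

S
U
if e then M else U
if e then v = expr else U
if e then v = expr else if e then S
if e then v = expr else if e then M
if e then v = expr else if e then v = expr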